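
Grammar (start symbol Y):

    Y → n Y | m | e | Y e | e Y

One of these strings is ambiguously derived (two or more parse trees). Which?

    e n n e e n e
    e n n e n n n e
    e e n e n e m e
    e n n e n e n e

e n n e e n e: 1 tree
e n n e n n n e: 1 tree
e e n e n e m e: 7 trees
e n n e n e n e: 1 tree

e e n e n e m e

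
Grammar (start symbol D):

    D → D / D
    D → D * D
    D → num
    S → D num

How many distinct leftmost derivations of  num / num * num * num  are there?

Parse trees for num / num * num * num:
  [D [D num] / [D [D num] * [D [D num] * [D num]]]]
  [D [D num] / [D [D [D num] * [D num]] * [D num]]]
  [D [D [D num] / [D num]] * [D [D num] * [D num]]]
  [D [D [D num] / [D [D num] * [D num]]] * [D num]]
  [D [D [D [D num] / [D num]] * [D num]] * [D num]]

5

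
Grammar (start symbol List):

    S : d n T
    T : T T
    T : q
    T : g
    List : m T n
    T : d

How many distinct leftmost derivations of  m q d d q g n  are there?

Parse trees for m q d d q g n (showing first 6 of 14):
  [List m [T [T q] [T [T d] [T [T d] [T [T q] [T g]]]]] n]
  [List m [T [T q] [T [T d] [T [T [T d] [T q]] [T g]]]] n]
  [List m [T [T q] [T [T [T d] [T d]] [T [T q] [T g]]]] n]
  [List m [T [T q] [T [T [T d] [T [T d] [T q]]] [T g]]] n]
  [List m [T [T q] [T [T [T [T d] [T d]] [T q]] [T g]]] n]
  [List m [T [T [T q] [T d]] [T [T d] [T [T q] [T g]]]] n]

14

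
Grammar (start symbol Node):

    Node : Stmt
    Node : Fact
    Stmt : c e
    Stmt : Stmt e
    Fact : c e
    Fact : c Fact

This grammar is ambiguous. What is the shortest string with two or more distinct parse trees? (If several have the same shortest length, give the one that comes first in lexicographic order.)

c e

length 2: c e has 2 parse trees

Two derivations of c e:
  Node ⇒ Stmt ⇒ c e
  Node ⇒ Fact ⇒ c e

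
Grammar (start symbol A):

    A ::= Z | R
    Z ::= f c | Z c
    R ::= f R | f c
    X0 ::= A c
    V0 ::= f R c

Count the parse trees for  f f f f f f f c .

1

Parse trees for f f f f f f f c:
  [A [R f [R f [R f [R f [R f [R f [R f c]]]]]]]]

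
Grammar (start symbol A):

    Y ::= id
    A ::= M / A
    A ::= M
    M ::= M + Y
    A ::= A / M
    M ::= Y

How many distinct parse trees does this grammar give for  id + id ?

1

Parse trees for id + id:
  [A [M [M [Y id]] + [Y id]]]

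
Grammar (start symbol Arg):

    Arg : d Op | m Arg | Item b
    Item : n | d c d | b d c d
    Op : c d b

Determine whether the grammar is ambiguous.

Ambiguous

Witness: d c d b

Derivation 1: Arg ⇒ d Op ⇒ d c d b
Derivation 2: Arg ⇒ Item b ⇒ d c d b

Two distinct leftmost derivations for the same string.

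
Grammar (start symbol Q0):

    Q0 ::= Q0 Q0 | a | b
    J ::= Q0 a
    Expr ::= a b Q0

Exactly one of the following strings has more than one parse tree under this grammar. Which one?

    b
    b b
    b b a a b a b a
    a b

b: 1 tree
b b: 1 tree
b b a a b a b a: 429 trees
a b: 1 tree

b b a a b a b a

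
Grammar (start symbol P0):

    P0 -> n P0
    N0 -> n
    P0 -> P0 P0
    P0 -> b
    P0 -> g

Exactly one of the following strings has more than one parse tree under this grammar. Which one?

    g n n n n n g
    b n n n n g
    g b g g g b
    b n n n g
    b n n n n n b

g b g g g b

g n n n n n g: 1 tree
b n n n n g: 1 tree
g b g g g b: 42 trees
b n n n g: 1 tree
b n n n n n b: 1 tree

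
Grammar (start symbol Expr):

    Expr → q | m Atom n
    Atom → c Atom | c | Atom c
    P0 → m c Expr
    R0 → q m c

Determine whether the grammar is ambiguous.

Witness: m c c n

Derivation 1: Expr ⇒ m Atom n ⇒ m c Atom n ⇒ m c c n
Derivation 2: Expr ⇒ m Atom n ⇒ m Atom c n ⇒ m c c n

Two distinct leftmost derivations for the same string.

Ambiguous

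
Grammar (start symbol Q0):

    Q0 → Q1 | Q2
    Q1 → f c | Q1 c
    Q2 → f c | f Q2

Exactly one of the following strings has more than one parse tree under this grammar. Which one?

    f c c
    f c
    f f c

f c

f c c: 1 tree
f c: 2 trees
f f c: 1 tree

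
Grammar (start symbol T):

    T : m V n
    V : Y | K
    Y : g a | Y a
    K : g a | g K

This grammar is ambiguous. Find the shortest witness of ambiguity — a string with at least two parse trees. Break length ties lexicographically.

m g a n

length 4: m g a n has 2 parse trees

Two derivations of m g a n:
  T ⇒ m V n ⇒ m Y n ⇒ m g a n
  T ⇒ m V n ⇒ m K n ⇒ m g a n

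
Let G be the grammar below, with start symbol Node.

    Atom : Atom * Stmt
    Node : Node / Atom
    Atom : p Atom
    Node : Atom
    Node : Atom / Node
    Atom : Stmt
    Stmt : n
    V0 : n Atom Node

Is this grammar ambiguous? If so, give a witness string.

Witness: n / n

Derivation 1: Node ⇒ Node / Atom ⇒ Atom / Atom ⇒ Stmt / Atom ⇒ n / Atom ⇒ n / Stmt ⇒ n / n
Derivation 2: Node ⇒ Atom / Node ⇒ Stmt / Node ⇒ n / Node ⇒ n / Atom ⇒ n / Stmt ⇒ n / n

Two distinct leftmost derivations for the same string.

Ambiguous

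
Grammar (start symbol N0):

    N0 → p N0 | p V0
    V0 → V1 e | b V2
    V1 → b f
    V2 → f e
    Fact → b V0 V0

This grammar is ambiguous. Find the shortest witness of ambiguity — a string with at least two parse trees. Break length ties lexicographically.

p b f e

length 4: p b f e has 2 parse trees

Two derivations of p b f e:
  N0 ⇒ p V0 ⇒ p V1 e ⇒ p b f e
  N0 ⇒ p V0 ⇒ p b V2 ⇒ p b f e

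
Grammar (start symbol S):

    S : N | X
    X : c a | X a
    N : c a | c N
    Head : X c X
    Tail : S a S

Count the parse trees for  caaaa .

1

Parse trees for caaaa:
  [S [X [X [X [X c a] a] a] a]]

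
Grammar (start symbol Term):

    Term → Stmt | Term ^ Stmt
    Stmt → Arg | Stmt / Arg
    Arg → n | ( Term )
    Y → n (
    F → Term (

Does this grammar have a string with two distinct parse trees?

Unambiguous

Only Term, Stmt, Arg are reachable from Term; ignoring the rest: This is a standard precedence ladder (Term over Stmt over Arg), with each level left-recursive on its own operator ('^' at Term, '/' at Stmt). That structure is LR(1), hence unambiguous.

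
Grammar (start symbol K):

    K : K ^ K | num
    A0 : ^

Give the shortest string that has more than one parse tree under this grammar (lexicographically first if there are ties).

length 1: no string has ≥2 trees
length 3: no string has ≥2 trees
length 5: num ^ num ^ num has 2 parse trees

Two derivations of num ^ num ^ num:
  K ⇒ K ^ K ⇒ K ^ K ^ K ⇒ num ^ K ^ K ⇒ num ^ num ^ K ⇒ num ^ num ^ num
  K ⇒ K ^ K ⇒ num ^ K ⇒ num ^ K ^ K ⇒ num ^ num ^ K ⇒ num ^ num ^ num

num ^ num ^ num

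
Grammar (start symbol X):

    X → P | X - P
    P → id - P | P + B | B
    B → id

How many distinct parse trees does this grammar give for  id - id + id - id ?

3

Parse trees for id - id + id - id:
  [X [X [P id - [P [P [B id]] + [B id]]]] - [P [B id]]]
  [X [X [P [P id - [P [B id]]] + [B id]]] - [P [B id]]]
  [X [X [X [P [B id]]] - [P [P [B id]] + [B id]]] - [P [B id]]]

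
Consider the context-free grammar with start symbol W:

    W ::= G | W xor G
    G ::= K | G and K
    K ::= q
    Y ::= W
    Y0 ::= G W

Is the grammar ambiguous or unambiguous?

(Y, Y0 are unreachable from W, so their rules don't affect L(W).) This is a standard precedence ladder (W over G over K), with each level left-recursive on its own operator ('xor' at W, 'and' at G). That structure is LR(1), hence unambiguous.

Unambiguous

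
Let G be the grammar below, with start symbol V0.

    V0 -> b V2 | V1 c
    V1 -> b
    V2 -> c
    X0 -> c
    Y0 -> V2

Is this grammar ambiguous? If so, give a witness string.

Witness: b c

Derivation 1: V0 ⇒ b V2 ⇒ b c
Derivation 2: V0 ⇒ V1 c ⇒ b c

Two distinct leftmost derivations for the same string.

Ambiguous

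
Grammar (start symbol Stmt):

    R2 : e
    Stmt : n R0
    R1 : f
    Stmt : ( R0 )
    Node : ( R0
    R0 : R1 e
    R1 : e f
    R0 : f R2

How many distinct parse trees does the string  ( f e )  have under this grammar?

Parse trees for ( f e ):
  [Stmt ( [R0 [R1 f] e] )]
  [Stmt ( [R0 f [R2 e]] )]

2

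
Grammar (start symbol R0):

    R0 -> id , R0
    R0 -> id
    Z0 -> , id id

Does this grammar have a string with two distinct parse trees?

Only R0 is reachable from R0; ignoring the rest: The reachable grammar is A → atom sep A | atom. Each atom is followed by either the separator (recurse) or end-of-string (stop) — no choice point.

Unambiguous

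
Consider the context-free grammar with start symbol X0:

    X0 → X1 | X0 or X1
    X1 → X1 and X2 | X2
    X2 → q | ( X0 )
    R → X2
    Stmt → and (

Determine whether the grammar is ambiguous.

Only X0, X1, X2 are reachable from X0; ignoring the rest: This is a standard precedence ladder (X0 over X1 over X2), with each level left-recursive on its own operator ('or' at X0, 'and' at X1). That structure is LR(1), hence unambiguous.

Unambiguous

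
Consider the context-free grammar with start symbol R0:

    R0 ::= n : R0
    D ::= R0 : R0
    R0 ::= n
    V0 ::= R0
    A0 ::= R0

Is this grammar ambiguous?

Unambiguous

(D, A0, V0 are unreachable from R0, so their rules don't affect L(R0).) The reachable grammar is A → atom sep A | atom. Each atom is followed by either the separator (recurse) or end-of-string (stop) — no choice point.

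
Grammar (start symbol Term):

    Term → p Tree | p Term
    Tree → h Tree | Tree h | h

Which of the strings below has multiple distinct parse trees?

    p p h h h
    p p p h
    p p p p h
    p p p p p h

p p h h h

p p h h h: 4 trees
p p p h: 1 tree
p p p p h: 1 tree
p p p p p h: 1 tree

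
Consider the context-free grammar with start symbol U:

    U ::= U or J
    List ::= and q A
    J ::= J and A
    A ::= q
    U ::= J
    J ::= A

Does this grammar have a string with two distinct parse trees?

Unambiguous

Only U, J, A are reachable from U; ignoring the rest: The grammar is stratified — U handles 'or' (left-recursive), J handles 'and', A atoms. Each operator has a fixed associativity and precedence level, so every string has one parse.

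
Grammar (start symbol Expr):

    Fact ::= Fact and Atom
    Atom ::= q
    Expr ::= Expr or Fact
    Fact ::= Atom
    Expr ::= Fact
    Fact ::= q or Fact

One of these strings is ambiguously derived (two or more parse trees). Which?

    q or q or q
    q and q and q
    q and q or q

q or q or q

q or q or q: 4 trees
q and q and q: 1 tree
q and q or q: 1 tree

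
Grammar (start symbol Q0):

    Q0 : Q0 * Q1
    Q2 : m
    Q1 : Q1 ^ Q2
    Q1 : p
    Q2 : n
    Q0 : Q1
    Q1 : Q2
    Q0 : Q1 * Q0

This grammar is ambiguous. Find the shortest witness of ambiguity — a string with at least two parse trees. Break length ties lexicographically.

length 1: no string has ≥2 trees
length 3: m * m has 2 parse trees

Two derivations of m * m:
  Q0 ⇒ Q0 * Q1 ⇒ Q1 * Q1 ⇒ Q2 * Q1 ⇒ m * Q1 ⇒ m * Q2 ⇒ m * m
  Q0 ⇒ Q1 * Q0 ⇒ Q2 * Q0 ⇒ m * Q0 ⇒ m * Q1 ⇒ m * Q2 ⇒ m * m

m * m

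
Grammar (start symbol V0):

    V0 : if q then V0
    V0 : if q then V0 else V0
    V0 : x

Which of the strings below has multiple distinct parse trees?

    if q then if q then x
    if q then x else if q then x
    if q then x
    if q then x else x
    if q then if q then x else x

if q then if q then x else x

if q then if q then x: 1 tree
if q then x else if q then x: 1 tree
if q then x: 1 tree
if q then x else x: 1 tree
if q then if q then x else x: 2 trees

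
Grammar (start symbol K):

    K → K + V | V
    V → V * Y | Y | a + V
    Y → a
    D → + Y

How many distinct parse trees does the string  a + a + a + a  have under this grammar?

Parse trees for a + a + a + a:
  [K [K [V [Y a]]] + [V a + [V a + [V [Y a]]]]]
  [K [K [K [V [Y a]]] + [V [Y a]]] + [V a + [V [Y a]]]]
  [K [K [V a + [V [Y a]]]] + [V a + [V [Y a]]]]
  [K [K [K [V [Y a]]] + [V a + [V [Y a]]]] + [V [Y a]]]
  [K [K [K [K [V [Y a]]] + [V [Y a]]] + [V [Y a]]] + [V [Y a]]]
  [K [K [K [V a + [V [Y a]]]] + [V [Y a]]] + [V [Y a]]]
  [K [K [V a + [V a + [V [Y a]]]]] + [V [Y a]]]
  [K [V a + [V a + [V a + [V [Y a]]]]]]

8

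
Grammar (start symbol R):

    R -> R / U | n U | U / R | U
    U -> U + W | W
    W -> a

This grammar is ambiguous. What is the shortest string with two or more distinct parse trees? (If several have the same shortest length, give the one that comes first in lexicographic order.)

length 1: no string has ≥2 trees
length 2: no string has ≥2 trees
length 3: a / a has 2 parse trees

Two derivations of a / a:
  R ⇒ R / U ⇒ U / U ⇒ W / U ⇒ a / U ⇒ a / W ⇒ a / a
  R ⇒ U / R ⇒ W / R ⇒ a / R ⇒ a / U ⇒ a / W ⇒ a / a

a / a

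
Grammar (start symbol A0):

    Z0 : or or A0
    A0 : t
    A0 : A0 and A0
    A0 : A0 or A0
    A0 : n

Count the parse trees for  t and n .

Parse trees for t and n:
  [A0 [A0 t] and [A0 n]]

1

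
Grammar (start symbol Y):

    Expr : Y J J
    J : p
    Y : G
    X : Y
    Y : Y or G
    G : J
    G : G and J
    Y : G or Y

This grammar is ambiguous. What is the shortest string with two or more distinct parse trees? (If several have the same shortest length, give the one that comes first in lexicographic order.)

p or p

length 1: no string has ≥2 trees
length 3: p or p has 2 parse trees

Two derivations of p or p:
  Y ⇒ Y or G ⇒ G or G ⇒ J or G ⇒ p or G ⇒ p or J ⇒ p or p
  Y ⇒ G or Y ⇒ J or Y ⇒ p or Y ⇒ p or G ⇒ p or J ⇒ p or p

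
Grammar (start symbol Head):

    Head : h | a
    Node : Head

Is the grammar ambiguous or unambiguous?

Unambiguous

(Node is unreachable from Head, so its rules don't affect L(Head).) The reachable rules are right-linear with at most one rule per (nonterminal, next-terminal) pair. Each input token forces the next rule, so parsing is deterministic.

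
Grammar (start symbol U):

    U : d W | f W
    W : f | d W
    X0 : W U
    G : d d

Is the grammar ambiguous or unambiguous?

(X0, G are unreachable from U, so their rules don't affect L(U).) Restricted to the reachable nonterminals, every rule has the form A → t or A → t B, and no two rules for the same A share a first terminal. The grammar encodes a DFA — one run per string.

Unambiguous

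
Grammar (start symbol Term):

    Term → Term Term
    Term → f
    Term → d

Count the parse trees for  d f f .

Parse trees for d f f:
  [Term [Term d] [Term [Term f] [Term f]]]
  [Term [Term [Term d] [Term f]] [Term f]]

2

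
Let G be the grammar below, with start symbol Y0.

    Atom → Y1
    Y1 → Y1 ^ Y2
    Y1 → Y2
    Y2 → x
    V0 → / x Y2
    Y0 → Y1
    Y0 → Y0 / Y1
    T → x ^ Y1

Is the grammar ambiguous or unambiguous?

(Atom, T, V0 are unreachable from Y0, so their rules don't affect L(Y0).) Y0 → Y0 / Y1 | Y1  ;  Y1 → Y1 ^ Y2 | Y2  — a left-associative chain with Y2 at the bottom. Each string factors uniquely by precedence.

Unambiguous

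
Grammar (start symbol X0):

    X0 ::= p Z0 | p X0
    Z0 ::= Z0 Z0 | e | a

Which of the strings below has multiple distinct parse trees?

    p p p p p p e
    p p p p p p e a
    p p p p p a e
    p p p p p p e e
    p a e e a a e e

p p p p p p e: 1 tree
p p p p p p e a: 1 tree
p p p p p a e: 1 tree
p p p p p p e e: 1 tree
p a e e a a e e: 132 trees

p a e e a a e e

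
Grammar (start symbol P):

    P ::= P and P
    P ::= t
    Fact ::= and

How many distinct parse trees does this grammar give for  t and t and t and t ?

5

Parse trees for t and t and t and t:
  [P [P t] and [P [P t] and [P [P t] and [P t]]]]
  [P [P t] and [P [P [P t] and [P t]] and [P t]]]
  [P [P [P t] and [P t]] and [P [P t] and [P t]]]
  [P [P [P t] and [P [P t] and [P t]]] and [P t]]
  [P [P [P [P t] and [P t]] and [P t]] and [P t]]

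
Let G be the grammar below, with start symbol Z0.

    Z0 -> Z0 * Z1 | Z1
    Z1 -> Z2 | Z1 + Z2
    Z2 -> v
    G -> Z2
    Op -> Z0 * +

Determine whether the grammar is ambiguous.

Unambiguous

(G, Op are unreachable from Z0, so their rules don't affect L(Z0).) Z0 → Z0 * Z1 | Z1  ;  Z1 → Z1 + Z2 | Z2  — a left-associative chain with Z2 at the bottom. Each string factors uniquely by precedence.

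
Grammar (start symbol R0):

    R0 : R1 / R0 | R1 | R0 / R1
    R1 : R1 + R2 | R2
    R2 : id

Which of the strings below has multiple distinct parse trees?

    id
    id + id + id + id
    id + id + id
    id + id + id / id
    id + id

id: 1 tree
id + id + id + id: 1 tree
id + id + id: 1 tree
id + id + id / id: 2 trees
id + id: 1 tree

id + id + id / id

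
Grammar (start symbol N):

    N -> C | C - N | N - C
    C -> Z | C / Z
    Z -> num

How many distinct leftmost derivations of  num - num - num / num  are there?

4

Parse trees for num - num - num / num:
  [N [C [Z num]] - [N [C [Z num]] - [N [C [C [Z num]] / [Z num]]]]]
  [N [C [Z num]] - [N [N [C [Z num]]] - [C [C [Z num]] / [Z num]]]]
  [N [N [C [Z num]] - [N [C [Z num]]]] - [C [C [Z num]] / [Z num]]]
  [N [N [N [C [Z num]]] - [C [Z num]]] - [C [C [Z num]] / [Z num]]]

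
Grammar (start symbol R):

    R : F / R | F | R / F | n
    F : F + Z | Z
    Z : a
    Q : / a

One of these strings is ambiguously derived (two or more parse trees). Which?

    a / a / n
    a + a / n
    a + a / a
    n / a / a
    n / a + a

a + a / a

a / a / n: 1 tree
a + a / n: 1 tree
a + a / a: 2 trees
n / a / a: 1 tree
n / a + a: 1 tree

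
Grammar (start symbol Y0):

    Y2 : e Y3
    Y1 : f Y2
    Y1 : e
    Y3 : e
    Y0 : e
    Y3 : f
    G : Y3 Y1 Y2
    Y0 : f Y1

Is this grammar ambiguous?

(G is unreachable from Y0, so its rules don't affect L(Y0).) The reachable rules are right-linear with at most one rule per (nonterminal, next-terminal) pair. Each input token forces the next rule, so parsing is deterministic.

Unambiguous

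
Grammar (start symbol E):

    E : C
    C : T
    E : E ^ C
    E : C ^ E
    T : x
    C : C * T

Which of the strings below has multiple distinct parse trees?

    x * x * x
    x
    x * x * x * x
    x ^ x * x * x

x * x * x: 1 tree
x: 1 tree
x * x * x * x: 1 tree
x ^ x * x * x: 2 trees

x ^ x * x * x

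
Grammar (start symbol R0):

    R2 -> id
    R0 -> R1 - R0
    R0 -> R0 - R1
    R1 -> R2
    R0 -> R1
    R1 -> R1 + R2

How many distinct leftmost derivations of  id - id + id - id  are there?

4

Parse trees for id - id + id - id:
  [R0 [R1 [R2 id]] - [R0 [R1 [R1 [R2 id]] + [R2 id]] - [R0 [R1 [R2 id]]]]]
  [R0 [R1 [R2 id]] - [R0 [R0 [R1 [R1 [R2 id]] + [R2 id]]] - [R1 [R2 id]]]]
  [R0 [R0 [R1 [R2 id]] - [R0 [R1 [R1 [R2 id]] + [R2 id]]]] - [R1 [R2 id]]]
  [R0 [R0 [R0 [R1 [R2 id]]] - [R1 [R1 [R2 id]] + [R2 id]]] - [R1 [R2 id]]]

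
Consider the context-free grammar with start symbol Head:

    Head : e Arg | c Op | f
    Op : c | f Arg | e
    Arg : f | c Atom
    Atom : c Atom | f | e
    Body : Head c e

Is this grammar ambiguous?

Unambiguous

Only Head, Op, Arg, Atom are reachable from Head; ignoring the rest: Each reachable nonterminal has at most one production per leading terminal, and all productions are right-linear; the derivation is determined token-by-token.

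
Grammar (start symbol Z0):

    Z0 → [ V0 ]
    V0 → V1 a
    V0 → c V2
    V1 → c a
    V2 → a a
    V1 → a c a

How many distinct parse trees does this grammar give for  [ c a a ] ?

2

Parse trees for [ c a a ]:
  [Z0 [ [V0 [V1 c a] a] ]]
  [Z0 [ [V0 c [V2 a a]] ]]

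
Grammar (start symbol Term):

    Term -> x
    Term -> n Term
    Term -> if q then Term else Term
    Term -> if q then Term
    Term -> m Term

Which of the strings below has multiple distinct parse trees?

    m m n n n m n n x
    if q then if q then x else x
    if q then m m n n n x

m m n n n m n n x: 1 tree
if q then if q then x else x: 2 trees
if q then m m n n n x: 1 tree

if q then if q then x else x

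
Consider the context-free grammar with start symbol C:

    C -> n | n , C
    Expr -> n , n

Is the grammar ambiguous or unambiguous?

Unambiguous

Only C is reachable from C; ignoring the rest: The reachable grammar is A → atom sep A | atom. Each atom is followed by either the separator (recurse) or end-of-string (stop) — no choice point.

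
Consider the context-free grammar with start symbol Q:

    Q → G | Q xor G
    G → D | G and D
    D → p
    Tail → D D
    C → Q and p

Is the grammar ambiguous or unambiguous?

Only Q, G, D are reachable from Q; ignoring the rest: Q → Q xor G | G  ;  G → G and D | D  — a left-associative chain with D at the bottom. Each string factors uniquely by precedence.

Unambiguous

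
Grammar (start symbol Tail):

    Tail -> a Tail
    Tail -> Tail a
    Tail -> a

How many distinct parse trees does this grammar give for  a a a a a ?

16

Parse trees for a a a a a (showing first 6 of 16):
  [Tail a [Tail a [Tail a [Tail a [Tail a]]]]]
  [Tail a [Tail a [Tail a [Tail [Tail a] a]]]]
  [Tail a [Tail a [Tail [Tail a [Tail a]] a]]]
  [Tail a [Tail a [Tail [Tail [Tail a] a] a]]]
  [Tail a [Tail [Tail a [Tail a [Tail a]]] a]]
  [Tail a [Tail [Tail a [Tail [Tail a] a]] a]]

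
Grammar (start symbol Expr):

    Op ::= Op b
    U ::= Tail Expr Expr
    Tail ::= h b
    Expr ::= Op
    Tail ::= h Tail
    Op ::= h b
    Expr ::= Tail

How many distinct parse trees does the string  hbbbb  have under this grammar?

Parse trees for hbbbb:
  [Expr [Op [Op [Op [Op h b] b] b] b]]

1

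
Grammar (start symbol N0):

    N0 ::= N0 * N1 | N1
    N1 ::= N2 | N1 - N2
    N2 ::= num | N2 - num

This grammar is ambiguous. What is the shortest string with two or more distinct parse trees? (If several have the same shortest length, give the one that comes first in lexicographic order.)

length 1: no string has ≥2 trees
length 3: num - num has 2 parse trees

Two derivations of num - num:
  N0 ⇒ N1 ⇒ N2 ⇒ N2 - num ⇒ num - num
  N0 ⇒ N1 ⇒ N1 - N2 ⇒ N2 - N2 ⇒ num - N2 ⇒ num - num

num - num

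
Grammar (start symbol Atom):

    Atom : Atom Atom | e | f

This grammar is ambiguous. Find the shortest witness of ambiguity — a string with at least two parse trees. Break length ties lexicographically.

length 1: no string has ≥2 trees
length 2: no string has ≥2 trees
length 3: e e e has 2 parse trees

Two derivations of e e e:
  Atom ⇒ Atom Atom ⇒ Atom Atom Atom ⇒ e Atom Atom ⇒ e e Atom ⇒ e e e
  Atom ⇒ Atom Atom ⇒ e Atom ⇒ e Atom Atom ⇒ e e Atom ⇒ e e e

e e e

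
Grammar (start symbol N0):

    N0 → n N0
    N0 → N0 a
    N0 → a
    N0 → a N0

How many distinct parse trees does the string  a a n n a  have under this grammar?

Parse trees for a a n n a:
  [N0 a [N0 a [N0 n [N0 n [N0 a]]]]]

1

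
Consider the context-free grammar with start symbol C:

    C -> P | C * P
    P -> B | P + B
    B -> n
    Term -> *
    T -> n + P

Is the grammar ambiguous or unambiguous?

Unambiguous

Only C, P, B are reachable from C; ignoring the rest: C → C * P | P  ;  P → P + B | B  — a left-associative chain with B at the bottom. Each string factors uniquely by precedence.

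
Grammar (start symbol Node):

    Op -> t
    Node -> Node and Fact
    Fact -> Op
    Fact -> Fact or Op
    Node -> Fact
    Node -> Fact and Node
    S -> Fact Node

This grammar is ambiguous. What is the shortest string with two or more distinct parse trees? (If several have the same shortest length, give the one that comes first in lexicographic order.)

t and t

length 1: no string has ≥2 trees
length 3: t and t has 2 parse trees

Two derivations of t and t:
  Node ⇒ Node and Fact ⇒ Fact and Fact ⇒ Op and Fact ⇒ t and Fact ⇒ t and Op ⇒ t and t
  Node ⇒ Fact and Node ⇒ Op and Node ⇒ t and Node ⇒ t and Fact ⇒ t and Op ⇒ t and t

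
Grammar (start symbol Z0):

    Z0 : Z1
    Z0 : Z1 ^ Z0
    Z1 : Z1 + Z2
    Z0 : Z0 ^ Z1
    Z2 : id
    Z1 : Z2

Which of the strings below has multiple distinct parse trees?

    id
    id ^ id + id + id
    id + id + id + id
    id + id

id: 1 tree
id ^ id + id + id: 2 trees
id + id + id + id: 1 tree
id + id: 1 tree

id ^ id + id + id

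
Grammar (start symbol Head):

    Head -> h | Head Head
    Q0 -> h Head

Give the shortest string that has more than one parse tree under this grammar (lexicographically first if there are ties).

length 1: no string has ≥2 trees
length 2: no string has ≥2 trees
length 3: h h h has 2 parse trees

Two derivations of h h h:
  Head ⇒ Head Head ⇒ h Head ⇒ h Head Head ⇒ h h Head ⇒ h h h
  Head ⇒ Head Head ⇒ Head Head Head ⇒ h Head Head ⇒ h h Head ⇒ h h h

h h h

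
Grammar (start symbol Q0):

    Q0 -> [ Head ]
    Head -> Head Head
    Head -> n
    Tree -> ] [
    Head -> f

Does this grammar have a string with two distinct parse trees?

Witness: [ f f f ]

Derivation 1: Q0 ⇒ [ Head ] ⇒ [ Head Head ] ⇒ [ Head Head Head ] ⇒ [ f Head Head ] ⇒ [ f f Head ] ⇒ [ f f f ]
Derivation 2: Q0 ⇒ [ Head ] ⇒ [ Head Head ] ⇒ [ f Head ] ⇒ [ f Head Head ] ⇒ [ f f Head ] ⇒ [ f f f ]

Two distinct leftmost derivations for the same string.

Ambiguous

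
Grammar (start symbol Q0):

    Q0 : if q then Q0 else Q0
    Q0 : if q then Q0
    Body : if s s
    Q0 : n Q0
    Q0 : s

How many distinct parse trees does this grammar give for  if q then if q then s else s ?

2

Parse trees for if q then if q then s else s:
  [Q0 if q then [Q0 if q then [Q0 s]] else [Q0 s]]
  [Q0 if q then [Q0 if q then [Q0 s] else [Q0 s]]]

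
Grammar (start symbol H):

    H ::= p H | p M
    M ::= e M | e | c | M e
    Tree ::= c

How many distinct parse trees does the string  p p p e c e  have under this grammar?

Parse trees for p p p e c e:
  [H p [H p [H p [M e [M [M c] e]]]]]
  [H p [H p [H p [M [M e [M c]] e]]]]

2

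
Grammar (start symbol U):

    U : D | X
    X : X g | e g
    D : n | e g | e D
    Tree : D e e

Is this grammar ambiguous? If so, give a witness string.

Witness: e g

Derivation 1: U ⇒ D ⇒ e g
Derivation 2: U ⇒ X ⇒ e g

Two distinct leftmost derivations for the same string.

Ambiguous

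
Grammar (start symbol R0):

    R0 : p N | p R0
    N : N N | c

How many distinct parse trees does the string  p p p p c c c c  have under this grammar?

5

Parse trees for p p p p c c c c:
  [R0 p [R0 p [R0 p [R0 p [N [N c] [N [N c] [N [N c] [N c]]]]]]]]
  [R0 p [R0 p [R0 p [R0 p [N [N c] [N [N [N c] [N c]] [N c]]]]]]]
  [R0 p [R0 p [R0 p [R0 p [N [N [N c] [N c]] [N [N c] [N c]]]]]]]
  [R0 p [R0 p [R0 p [R0 p [N [N [N c] [N [N c] [N c]]] [N c]]]]]]
  [R0 p [R0 p [R0 p [R0 p [N [N [N [N c] [N c]] [N c]] [N c]]]]]]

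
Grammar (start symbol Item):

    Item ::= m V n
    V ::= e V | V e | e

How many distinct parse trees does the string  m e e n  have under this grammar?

2

Parse trees for m e e n:
  [Item m [V e [V e]] n]
  [Item m [V [V e] e] n]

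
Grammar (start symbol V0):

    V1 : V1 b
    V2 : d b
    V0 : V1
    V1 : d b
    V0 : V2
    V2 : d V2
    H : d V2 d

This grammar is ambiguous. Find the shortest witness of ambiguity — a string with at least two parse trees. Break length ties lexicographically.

d b

length 2: d b has 2 parse trees

Two derivations of d b:
  V0 ⇒ V1 ⇒ d b
  V0 ⇒ V2 ⇒ d b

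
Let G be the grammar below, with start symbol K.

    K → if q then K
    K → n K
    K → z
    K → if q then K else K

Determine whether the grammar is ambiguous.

Ambiguous

Witness: if q then if q then z else z

Derivation 1: K ⇒ if q then K ⇒ if q then if q then K else K ⇒ if q then if q then z else K ⇒ if q then if q then z else z
Derivation 2: K ⇒ if q then K else K ⇒ if q then if q then K else K ⇒ if q then if q then z else K ⇒ if q then if q then z else z

Two distinct leftmost derivations for the same string.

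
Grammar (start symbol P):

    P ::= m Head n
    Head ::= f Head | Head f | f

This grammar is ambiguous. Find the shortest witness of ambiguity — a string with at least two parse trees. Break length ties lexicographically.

length 3: no string has ≥2 trees
length 4: m f f n has 2 parse trees

Two derivations of m f f n:
  P ⇒ m Head n ⇒ m f Head n ⇒ m f f n
  P ⇒ m Head n ⇒ m Head f n ⇒ m f f n

m f f n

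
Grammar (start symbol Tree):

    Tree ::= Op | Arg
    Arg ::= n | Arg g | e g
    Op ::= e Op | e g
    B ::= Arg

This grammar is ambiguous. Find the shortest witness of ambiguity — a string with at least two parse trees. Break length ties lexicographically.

length 1: no string has ≥2 trees
length 2: e g has 2 parse trees

Two derivations of e g:
  Tree ⇒ Op ⇒ e g
  Tree ⇒ Arg ⇒ e g

e g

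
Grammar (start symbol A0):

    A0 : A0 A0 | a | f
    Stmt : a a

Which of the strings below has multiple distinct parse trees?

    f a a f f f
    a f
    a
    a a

f a a f f f

f a a f f f: 42 trees
a f: 1 tree
a: 1 tree
a a: 1 tree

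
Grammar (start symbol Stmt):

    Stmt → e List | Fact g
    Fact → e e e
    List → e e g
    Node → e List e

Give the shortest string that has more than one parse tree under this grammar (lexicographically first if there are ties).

e e e g

length 4: e e e g has 2 parse trees

Two derivations of e e e g:
  Stmt ⇒ e List ⇒ e e e g
  Stmt ⇒ Fact g ⇒ e e e g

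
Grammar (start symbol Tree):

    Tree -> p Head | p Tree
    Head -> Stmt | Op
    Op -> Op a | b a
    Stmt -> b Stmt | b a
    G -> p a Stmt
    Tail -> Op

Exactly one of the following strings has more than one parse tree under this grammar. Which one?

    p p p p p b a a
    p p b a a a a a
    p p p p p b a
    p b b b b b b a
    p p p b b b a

p p p p p b a

p p p p p b a a: 1 tree
p p b a a a a a: 1 tree
p p p p p b a: 2 trees
p b b b b b b a: 1 tree
p p p b b b a: 1 tree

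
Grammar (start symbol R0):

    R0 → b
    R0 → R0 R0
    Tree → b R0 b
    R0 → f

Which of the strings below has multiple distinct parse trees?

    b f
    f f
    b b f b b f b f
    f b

b b f b b f b f

b f: 1 tree
f f: 1 tree
b b f b b f b f: 429 trees
f b: 1 tree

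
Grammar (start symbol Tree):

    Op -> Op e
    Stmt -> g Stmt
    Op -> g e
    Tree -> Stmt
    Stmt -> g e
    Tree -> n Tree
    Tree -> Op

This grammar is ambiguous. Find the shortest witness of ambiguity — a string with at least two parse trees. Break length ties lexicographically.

g e

length 2: g e has 2 parse trees

Two derivations of g e:
  Tree ⇒ Stmt ⇒ g e
  Tree ⇒ Op ⇒ g e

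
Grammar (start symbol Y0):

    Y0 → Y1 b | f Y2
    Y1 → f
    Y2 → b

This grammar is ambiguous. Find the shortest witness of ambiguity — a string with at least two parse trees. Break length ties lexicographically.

length 2: f b has 2 parse trees

Two derivations of f b:
  Y0 ⇒ Y1 b ⇒ f b
  Y0 ⇒ f Y2 ⇒ f b

f b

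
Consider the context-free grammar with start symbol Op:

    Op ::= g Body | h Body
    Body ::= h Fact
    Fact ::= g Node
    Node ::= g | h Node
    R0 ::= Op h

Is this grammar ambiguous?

Unambiguous

(R0 is unreachable from Op, so its rules don't affect L(Op).) The reachable rules are right-linear with at most one rule per (nonterminal, next-terminal) pair. Each input token forces the next rule, so parsing is deterministic.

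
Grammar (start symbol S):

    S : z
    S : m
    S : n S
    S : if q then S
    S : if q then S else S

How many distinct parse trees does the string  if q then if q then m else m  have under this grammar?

2

Parse trees for if q then if q then m else m:
  [S if q then [S if q then [S m] else [S m]]]
  [S if q then [S if q then [S m]] else [S m]]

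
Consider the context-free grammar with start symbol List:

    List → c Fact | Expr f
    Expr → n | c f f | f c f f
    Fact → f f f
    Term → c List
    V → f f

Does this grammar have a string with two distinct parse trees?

Witness: c f f f

Derivation 1: List ⇒ c Fact ⇒ c f f f
Derivation 2: List ⇒ Expr f ⇒ c f f f

Two distinct leftmost derivations for the same string.

Ambiguous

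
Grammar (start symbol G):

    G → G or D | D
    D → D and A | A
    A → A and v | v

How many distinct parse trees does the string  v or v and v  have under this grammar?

2

Parse trees for v or v and v:
  [G [G [D [A v]]] or [D [D [A v]] and [A v]]]
  [G [G [D [A v]]] or [D [A [A v] and v]]]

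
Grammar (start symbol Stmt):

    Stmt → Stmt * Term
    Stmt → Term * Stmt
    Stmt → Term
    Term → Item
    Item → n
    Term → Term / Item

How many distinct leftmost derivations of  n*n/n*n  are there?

Parse trees for n*n/n*n:
  [Stmt [Stmt [Stmt [Term [Item n]]] * [Term [Term [Item n]] / [Item n]]] * [Term [Item n]]]
  [Stmt [Stmt [Term [Item n]] * [Stmt [Term [Term [Item n]] / [Item n]]]] * [Term [Item n]]]
  [Stmt [Term [Item n]] * [Stmt [Stmt [Term [Term [Item n]] / [Item n]]] * [Term [Item n]]]]
  [Stmt [Term [Item n]] * [Stmt [Term [Term [Item n]] / [Item n]] * [Stmt [Term [Item n]]]]]

4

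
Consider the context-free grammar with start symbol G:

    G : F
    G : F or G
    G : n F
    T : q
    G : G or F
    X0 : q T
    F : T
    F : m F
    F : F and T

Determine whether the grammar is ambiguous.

Witness: q or q

Derivation 1: G ⇒ F or G ⇒ T or G ⇒ q or G ⇒ q or F ⇒ q or T ⇒ q or q
Derivation 2: G ⇒ G or F ⇒ F or F ⇒ T or F ⇒ q or F ⇒ q or T ⇒ q or q

Two distinct leftmost derivations for the same string.

Ambiguous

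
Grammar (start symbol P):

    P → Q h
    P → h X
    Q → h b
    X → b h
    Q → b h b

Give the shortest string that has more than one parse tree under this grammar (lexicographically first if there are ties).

h b h

length 3: h b h has 2 parse trees

Two derivations of h b h:
  P ⇒ Q h ⇒ h b h
  P ⇒ h X ⇒ h b h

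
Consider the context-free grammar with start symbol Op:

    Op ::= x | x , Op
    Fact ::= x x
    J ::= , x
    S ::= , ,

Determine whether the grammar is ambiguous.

Unambiguous

(Fact, J, S are unreachable from Op, so their rules don't affect L(Op).) Right-recursive list with a separator: after each atom, whether the separator follows determines the rule. One parse per string.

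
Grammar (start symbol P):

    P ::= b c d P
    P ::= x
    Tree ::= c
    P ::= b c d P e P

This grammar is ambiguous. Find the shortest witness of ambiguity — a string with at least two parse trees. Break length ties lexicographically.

length 1: no string has ≥2 trees
length 4: no string has ≥2 trees
length 6: no string has ≥2 trees
length 7: no string has ≥2 trees
length 9: b c d b c d x e x has 2 parse trees

Two derivations of b c d b c d x e x:
  P ⇒ b c d P ⇒ b c d b c d P e P ⇒ b c d b c d x e P ⇒ b c d b c d x e x
  P ⇒ b c d P e P ⇒ b c d b c d P e P ⇒ b c d b c d x e P ⇒ b c d b c d x e x

b c d b c d x e x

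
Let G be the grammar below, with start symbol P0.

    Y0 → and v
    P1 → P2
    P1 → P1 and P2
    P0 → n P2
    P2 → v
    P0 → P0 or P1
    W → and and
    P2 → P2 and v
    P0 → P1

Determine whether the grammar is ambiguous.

Ambiguous

Witness: v and v

Derivation 1: P0 ⇒ P1 ⇒ P2 ⇒ P2 and v ⇒ v and v
Derivation 2: P0 ⇒ P1 ⇒ P1 and P2 ⇒ P2 and P2 ⇒ v and P2 ⇒ v and v

Two distinct leftmost derivations for the same string.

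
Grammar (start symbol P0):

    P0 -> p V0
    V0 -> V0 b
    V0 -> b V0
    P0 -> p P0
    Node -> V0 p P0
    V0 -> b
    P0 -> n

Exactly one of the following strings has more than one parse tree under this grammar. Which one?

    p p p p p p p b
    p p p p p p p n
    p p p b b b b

p p p b b b b

p p p p p p p b: 1 tree
p p p p p p p n: 1 tree
p p p b b b b: 8 trees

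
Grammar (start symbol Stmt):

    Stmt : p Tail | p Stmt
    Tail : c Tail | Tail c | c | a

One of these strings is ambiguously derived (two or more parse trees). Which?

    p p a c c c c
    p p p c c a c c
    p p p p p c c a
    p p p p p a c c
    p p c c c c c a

p p a c c c c: 1 tree
p p p c c a c c: 6 trees
p p p p p c c a: 1 tree
p p p p p a c c: 1 tree
p p c c c c c a: 1 tree

p p p c c a c c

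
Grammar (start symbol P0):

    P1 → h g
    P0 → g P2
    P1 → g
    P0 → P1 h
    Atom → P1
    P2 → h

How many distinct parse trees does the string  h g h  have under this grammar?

1

Parse trees for h g h:
  [P0 [P1 h g] h]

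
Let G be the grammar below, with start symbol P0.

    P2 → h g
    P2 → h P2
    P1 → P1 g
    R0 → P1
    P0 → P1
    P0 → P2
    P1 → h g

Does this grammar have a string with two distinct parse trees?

Ambiguous

Witness: h g

Derivation 1: P0 ⇒ P1 ⇒ h g
Derivation 2: P0 ⇒ P2 ⇒ h g

Two distinct leftmost derivations for the same string.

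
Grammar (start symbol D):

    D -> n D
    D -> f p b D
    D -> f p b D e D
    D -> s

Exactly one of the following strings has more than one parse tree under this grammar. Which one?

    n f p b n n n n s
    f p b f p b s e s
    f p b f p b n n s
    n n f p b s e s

f p b f p b s e s

n f p b n n n n s: 1 tree
f p b f p b s e s: 2 trees
f p b f p b n n s: 1 tree
n n f p b s e s: 1 tree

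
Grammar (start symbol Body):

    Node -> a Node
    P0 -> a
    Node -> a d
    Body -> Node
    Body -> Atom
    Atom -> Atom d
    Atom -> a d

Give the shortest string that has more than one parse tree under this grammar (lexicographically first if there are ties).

length 2: a d has 2 parse trees

Two derivations of a d:
  Body ⇒ Node ⇒ a d
  Body ⇒ Atom ⇒ a d

a d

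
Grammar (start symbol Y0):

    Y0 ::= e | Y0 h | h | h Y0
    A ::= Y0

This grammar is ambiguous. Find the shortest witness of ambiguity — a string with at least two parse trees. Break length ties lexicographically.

h h

length 1: no string has ≥2 trees
length 2: h h has 2 parse trees

Two derivations of h h:
  Y0 ⇒ Y0 h ⇒ h h
  Y0 ⇒ h Y0 ⇒ h h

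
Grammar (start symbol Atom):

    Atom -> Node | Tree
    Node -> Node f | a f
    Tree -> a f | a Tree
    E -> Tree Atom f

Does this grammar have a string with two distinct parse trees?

Witness: a f

Derivation 1: Atom ⇒ Node ⇒ a f
Derivation 2: Atom ⇒ Tree ⇒ a f

Two distinct leftmost derivations for the same string.

Ambiguous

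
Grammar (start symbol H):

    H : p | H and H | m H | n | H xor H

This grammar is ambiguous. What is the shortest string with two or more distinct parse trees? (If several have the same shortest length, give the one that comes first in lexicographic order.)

m n and n

length 1: no string has ≥2 trees
length 2: no string has ≥2 trees
length 3: no string has ≥2 trees
length 4: m n and n has 2 parse trees

Two derivations of m n and n:
  H ⇒ H and H ⇒ m H and H ⇒ m n and H ⇒ m n and n
  H ⇒ m H ⇒ m H and H ⇒ m n and H ⇒ m n and n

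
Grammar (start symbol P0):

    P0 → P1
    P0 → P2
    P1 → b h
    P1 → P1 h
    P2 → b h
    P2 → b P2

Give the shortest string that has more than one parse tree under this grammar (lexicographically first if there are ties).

b h

length 2: b h has 2 parse trees

Two derivations of b h:
  P0 ⇒ P1 ⇒ b h
  P0 ⇒ P2 ⇒ b h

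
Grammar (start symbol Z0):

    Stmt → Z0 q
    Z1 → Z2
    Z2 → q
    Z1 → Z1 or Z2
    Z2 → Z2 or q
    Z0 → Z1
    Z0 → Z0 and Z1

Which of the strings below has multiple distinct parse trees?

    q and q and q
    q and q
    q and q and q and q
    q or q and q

q and q and q: 1 tree
q and q: 1 tree
q and q and q and q: 1 tree
q or q and q: 2 trees

q or q and q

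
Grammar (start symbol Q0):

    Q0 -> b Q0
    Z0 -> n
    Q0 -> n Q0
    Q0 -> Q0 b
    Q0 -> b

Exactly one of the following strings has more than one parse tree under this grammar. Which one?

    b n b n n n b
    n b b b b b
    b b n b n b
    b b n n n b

n b b b b b

b n b n n n b: 1 tree
n b b b b b: 31 trees
b b n b n b: 1 tree
b b n n n b: 1 tree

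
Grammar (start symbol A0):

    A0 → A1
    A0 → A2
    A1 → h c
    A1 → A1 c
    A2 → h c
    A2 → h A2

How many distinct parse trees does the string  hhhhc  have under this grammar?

1

Parse trees for hhhhc:
  [A0 [A2 h [A2 h [A2 h [A2 h c]]]]]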